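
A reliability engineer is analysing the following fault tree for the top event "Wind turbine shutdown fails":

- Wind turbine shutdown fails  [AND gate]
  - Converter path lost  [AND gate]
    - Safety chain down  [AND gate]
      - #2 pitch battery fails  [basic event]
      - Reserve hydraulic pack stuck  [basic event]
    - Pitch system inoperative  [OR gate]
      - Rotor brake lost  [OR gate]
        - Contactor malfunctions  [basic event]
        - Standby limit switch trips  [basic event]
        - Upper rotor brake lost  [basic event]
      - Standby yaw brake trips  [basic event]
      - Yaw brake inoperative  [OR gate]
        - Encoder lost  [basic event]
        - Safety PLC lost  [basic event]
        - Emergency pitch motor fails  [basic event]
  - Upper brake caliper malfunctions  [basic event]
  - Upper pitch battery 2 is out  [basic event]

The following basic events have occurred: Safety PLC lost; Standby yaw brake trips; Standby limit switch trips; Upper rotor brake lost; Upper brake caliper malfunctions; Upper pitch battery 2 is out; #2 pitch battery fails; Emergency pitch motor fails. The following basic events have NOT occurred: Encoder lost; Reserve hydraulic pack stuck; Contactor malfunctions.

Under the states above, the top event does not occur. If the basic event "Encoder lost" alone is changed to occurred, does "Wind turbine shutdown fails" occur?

No

Counterfactual: set "Encoder lost" to occurred.
Safety chain down [AND]: #2 pitch battery fails=occurs, Reserve hydraulic pack stuck=not → not all inputs occur → does not occur.
Rotor brake lost [OR]: Contactor malfunctions=not, Standby limit switch trips=occurs, Upper rotor brake lost=occurs → at least one input occurs → occurs.
Yaw brake inoperative [OR]: Encoder lost=occurs, Safety PLC lost=occurs, Emergency pitch motor fails=occurs → at least one input occurs → occurs.
Pitch system inoperative [OR]: Rotor brake lost=occurs, Standby yaw brake trips=occurs, Yaw brake inoperative=occurs → at least one input occurs → occurs.
Converter path lost [AND]: Safety chain down=not, Pitch system inoperative=occurs → not all inputs occur → does not occur.
Wind turbine shutdown fails [AND]: Converter path lost=not, Upper brake caliper malfunctions=occurs, Upper pitch battery 2 is out=occurs → not all inputs occur → does not occur.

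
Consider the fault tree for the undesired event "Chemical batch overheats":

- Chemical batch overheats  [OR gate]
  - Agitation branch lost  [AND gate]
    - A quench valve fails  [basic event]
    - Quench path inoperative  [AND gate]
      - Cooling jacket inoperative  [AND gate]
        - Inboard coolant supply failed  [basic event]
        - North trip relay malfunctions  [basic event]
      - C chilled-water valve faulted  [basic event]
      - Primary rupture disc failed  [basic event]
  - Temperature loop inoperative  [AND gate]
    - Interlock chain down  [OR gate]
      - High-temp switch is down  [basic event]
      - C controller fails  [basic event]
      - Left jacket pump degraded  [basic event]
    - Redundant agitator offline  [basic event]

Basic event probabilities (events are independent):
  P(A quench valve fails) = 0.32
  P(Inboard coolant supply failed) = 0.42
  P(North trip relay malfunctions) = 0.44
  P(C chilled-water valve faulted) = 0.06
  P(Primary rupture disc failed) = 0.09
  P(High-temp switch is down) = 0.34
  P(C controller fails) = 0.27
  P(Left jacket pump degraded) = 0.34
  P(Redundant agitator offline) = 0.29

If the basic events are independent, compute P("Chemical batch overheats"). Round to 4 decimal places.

P(Cooling jacket inoperative) [AND] = 0.42 × 0.44 = 0.184800
P(Quench path inoperative) [AND] = 0.184800 × 0.06 × 0.09 = 0.000998
P(Agitation branch lost) [AND] = 0.32 × 0.000998 = 0.000319
P(Interlock chain down) [OR] = 1 − (1−0.34) × (1−0.27) × (1−0.34) = 0.682012
P(Temperature loop inoperative) [AND] = 0.682012 × 0.29 = 0.197783
P(Chemical batch overheats) [OR] = 1 − (1−0.000319) × (1−0.197783) = 0.198039
Rounded to 4 decimal places: P(Chemical batch overheats) ≈ 0.1980.

0.1980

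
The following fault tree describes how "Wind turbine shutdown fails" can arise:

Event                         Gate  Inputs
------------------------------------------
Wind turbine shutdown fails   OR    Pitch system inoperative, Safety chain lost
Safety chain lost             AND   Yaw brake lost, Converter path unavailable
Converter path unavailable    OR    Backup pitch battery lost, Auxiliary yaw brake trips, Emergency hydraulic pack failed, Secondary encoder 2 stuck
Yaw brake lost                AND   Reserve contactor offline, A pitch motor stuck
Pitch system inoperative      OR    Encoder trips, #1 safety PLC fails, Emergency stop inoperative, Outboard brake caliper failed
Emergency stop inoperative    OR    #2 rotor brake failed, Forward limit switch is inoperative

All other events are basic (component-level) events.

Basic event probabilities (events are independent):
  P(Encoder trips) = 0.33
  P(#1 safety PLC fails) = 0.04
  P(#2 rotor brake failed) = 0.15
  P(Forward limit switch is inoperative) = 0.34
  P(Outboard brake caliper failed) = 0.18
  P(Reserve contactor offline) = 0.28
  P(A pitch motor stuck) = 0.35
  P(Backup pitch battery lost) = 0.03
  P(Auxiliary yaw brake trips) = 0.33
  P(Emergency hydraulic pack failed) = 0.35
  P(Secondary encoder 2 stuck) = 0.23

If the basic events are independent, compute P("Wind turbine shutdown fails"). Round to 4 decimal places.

0.7237

P(Emergency stop inoperative) [OR] = 1 − (1−0.15) × (1−0.34) = 0.439000
P(Pitch system inoperative) [OR] = 1 − (1−0.33) × (1−0.04) × (1−0.439000) × (1−0.18) = 0.704115
P(Yaw brake lost) [AND] = 0.28 × 0.35 = 0.098000
P(Converter path unavailable) [OR] = 1 − (1−0.03) × (1−0.33) × (1−0.35) × (1−0.23) = 0.674725
P(Safety chain lost) [AND] = 0.098000 × 0.674725 = 0.066123
P(Wind turbine shutdown fails) [OR] = 1 − (1−0.704115) × (1−0.066123) = 0.723680
Rounded to 4 decimal places: P(Wind turbine shutdown fails) ≈ 0.7237.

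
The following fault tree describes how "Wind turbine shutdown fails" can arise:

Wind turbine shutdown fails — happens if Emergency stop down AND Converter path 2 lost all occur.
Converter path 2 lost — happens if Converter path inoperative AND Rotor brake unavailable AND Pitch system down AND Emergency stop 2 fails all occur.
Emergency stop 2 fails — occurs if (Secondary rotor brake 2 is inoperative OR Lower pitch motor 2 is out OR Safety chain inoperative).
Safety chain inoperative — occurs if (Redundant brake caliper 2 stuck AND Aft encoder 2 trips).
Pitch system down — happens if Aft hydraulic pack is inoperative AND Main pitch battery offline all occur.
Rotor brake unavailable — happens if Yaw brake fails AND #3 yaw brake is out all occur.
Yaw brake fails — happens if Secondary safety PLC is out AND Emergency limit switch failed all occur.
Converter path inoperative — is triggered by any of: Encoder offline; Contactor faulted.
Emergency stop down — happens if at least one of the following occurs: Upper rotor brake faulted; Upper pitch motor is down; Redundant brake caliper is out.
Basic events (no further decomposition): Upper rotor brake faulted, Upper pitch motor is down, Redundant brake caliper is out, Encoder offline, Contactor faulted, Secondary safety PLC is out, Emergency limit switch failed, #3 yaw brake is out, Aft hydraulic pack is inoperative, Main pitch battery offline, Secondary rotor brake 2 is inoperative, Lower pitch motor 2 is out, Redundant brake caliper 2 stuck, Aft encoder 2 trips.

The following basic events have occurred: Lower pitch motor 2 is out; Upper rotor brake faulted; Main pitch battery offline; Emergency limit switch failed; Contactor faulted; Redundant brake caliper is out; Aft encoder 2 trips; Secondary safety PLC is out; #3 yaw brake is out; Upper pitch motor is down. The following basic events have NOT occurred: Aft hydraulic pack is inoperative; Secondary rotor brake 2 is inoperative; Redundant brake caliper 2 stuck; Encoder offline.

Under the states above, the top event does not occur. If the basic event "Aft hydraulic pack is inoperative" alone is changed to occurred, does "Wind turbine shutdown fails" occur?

Counterfactual: set "Aft hydraulic pack is inoperative" to occurred.
Emergency stop down [OR]: Upper rotor brake faulted=occurs, Upper pitch motor is down=occurs, Redundant brake caliper is out=occurs → at least one input occurs → occurs.
Converter path inoperative [OR]: Encoder offline=not, Contactor faulted=occurs → at least one input occurs → occurs.
Yaw brake fails [AND]: Secondary safety PLC is out=occurs, Emergency limit switch failed=occurs → all inputs occur → occurs.
Rotor brake unavailable [AND]: Yaw brake fails=occurs, #3 yaw brake is out=occurs → all inputs occur → occurs.
Pitch system down [AND]: Aft hydraulic pack is inoperative=occurs, Main pitch battery offline=occurs → all inputs occur → occurs.
Safety chain inoperative [AND]: Redundant brake caliper 2 stuck=not, Aft encoder 2 trips=occurs → not all inputs occur → does not occur.
Emergency stop 2 fails [OR]: Secondary rotor brake 2 is inoperative=not, Lower pitch motor 2 is out=occurs, Safety chain inoperative=not → at least one input occurs → occurs.
Converter path 2 lost [AND]: Converter path inoperative=occurs, Rotor brake unavailable=occurs, Pitch system down=occurs, Emergency stop 2 fails=occurs → all inputs occur → occurs.
Wind turbine shutdown fails [AND]: Emergency stop down=occurs, Converter path 2 lost=occurs → all inputs occur → occurs.

Yes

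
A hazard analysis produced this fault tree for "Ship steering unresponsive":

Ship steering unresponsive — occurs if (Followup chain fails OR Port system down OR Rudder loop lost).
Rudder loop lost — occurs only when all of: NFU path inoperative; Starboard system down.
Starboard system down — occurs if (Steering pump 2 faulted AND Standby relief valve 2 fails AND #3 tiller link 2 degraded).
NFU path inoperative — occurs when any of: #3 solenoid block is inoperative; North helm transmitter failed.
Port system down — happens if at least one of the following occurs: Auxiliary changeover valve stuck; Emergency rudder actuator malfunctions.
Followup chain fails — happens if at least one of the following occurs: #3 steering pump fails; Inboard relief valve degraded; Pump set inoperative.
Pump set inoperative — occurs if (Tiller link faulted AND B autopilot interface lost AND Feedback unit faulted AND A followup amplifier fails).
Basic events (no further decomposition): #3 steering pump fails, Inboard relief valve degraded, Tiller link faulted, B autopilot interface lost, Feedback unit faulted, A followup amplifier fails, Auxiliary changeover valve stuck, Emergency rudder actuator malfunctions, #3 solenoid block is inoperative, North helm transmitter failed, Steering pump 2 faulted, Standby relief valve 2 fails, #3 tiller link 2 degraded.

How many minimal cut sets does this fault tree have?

7

Pump set inoperative [AND]: one cut set from each child combined → 1 × 1 × 1 × 1 = 1 cut set(s).
Followup chain fails [OR]: union of children's cut sets → 3 cut set(s).
Port system down [OR]: union of children's cut sets → 2 cut set(s).
NFU path inoperative [OR]: union of children's cut sets → 2 cut set(s).
Starboard system down [AND]: one cut set from each child combined → 1 × 1 × 1 = 1 cut set(s).
Rudder loop lost [AND]: one cut set from each child combined → 2 × 1 = 2 cut set(s).
Ship steering unresponsive [OR]: union of children's cut sets → 7 cut set(s).
Minimal cut sets: {#3 steering pump fails}; {Inboard relief valve degraded}; {A followup amplifier fails, B autopilot interface lost, Feedback unit faulted, Tiller link faulted}; {Auxiliary changeover valve stuck}; {Emergency rudder actuator malfunctions}; {#3 solenoid block is inoperative, #3 tiller link 2 degraded, Standby relief valve 2 fails, Steering pump 2 faulted}; {#3 tiller link 2 degraded, North helm transmitter failed, Standby relief valve 2 fails, Steering pump 2 faulted}.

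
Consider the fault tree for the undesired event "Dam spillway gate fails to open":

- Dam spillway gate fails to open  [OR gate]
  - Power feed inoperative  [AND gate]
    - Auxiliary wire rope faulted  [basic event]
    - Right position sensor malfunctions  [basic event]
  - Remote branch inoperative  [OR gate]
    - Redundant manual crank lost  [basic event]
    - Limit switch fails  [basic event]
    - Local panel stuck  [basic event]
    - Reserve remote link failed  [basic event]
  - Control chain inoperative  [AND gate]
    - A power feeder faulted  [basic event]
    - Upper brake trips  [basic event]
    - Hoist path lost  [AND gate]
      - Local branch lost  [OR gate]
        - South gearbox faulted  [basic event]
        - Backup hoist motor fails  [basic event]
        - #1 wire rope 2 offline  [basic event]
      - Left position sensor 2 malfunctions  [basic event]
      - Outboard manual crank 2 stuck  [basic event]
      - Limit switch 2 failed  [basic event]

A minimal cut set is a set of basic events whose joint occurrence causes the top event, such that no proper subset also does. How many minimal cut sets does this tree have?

Power feed inoperative [AND]: one cut set from each child combined → 1 × 1 = 1 cut set(s).
Remote branch inoperative [OR]: union of children's cut sets → 4 cut set(s).
Local branch lost [OR]: union of children's cut sets → 3 cut set(s).
Hoist path lost [AND]: one cut set from each child combined → 3 × 1 × 1 × 1 = 3 cut set(s).
Control chain inoperative [AND]: one cut set from each child combined → 1 × 1 × 3 = 3 cut set(s).
Dam spillway gate fails to open [OR]: union of children's cut sets → 8 cut set(s).
Minimal cut sets: {Auxiliary wire rope faulted, Right position sensor malfunctions}; {Redundant manual crank lost}; {Limit switch fails}; {Local panel stuck}; {Reserve remote link failed}; {A power feeder faulted, Left position sensor 2 malfunctions, Limit switch 2 failed, Outboard manual crank 2 stuck, South gearbox faulted, Upper brake trips}; {A power feeder faulted, Backup hoist motor fails, Left position sensor 2 malfunctions, Limit switch 2 failed, Outboard manual crank 2 stuck, Upper brake trips}; {#1 wire rope 2 offline, A power feeder faulted, Left position sensor 2 malfunctions, Limit switch 2 failed, Outboard manual crank 2 stuck, Upper brake trips}.

8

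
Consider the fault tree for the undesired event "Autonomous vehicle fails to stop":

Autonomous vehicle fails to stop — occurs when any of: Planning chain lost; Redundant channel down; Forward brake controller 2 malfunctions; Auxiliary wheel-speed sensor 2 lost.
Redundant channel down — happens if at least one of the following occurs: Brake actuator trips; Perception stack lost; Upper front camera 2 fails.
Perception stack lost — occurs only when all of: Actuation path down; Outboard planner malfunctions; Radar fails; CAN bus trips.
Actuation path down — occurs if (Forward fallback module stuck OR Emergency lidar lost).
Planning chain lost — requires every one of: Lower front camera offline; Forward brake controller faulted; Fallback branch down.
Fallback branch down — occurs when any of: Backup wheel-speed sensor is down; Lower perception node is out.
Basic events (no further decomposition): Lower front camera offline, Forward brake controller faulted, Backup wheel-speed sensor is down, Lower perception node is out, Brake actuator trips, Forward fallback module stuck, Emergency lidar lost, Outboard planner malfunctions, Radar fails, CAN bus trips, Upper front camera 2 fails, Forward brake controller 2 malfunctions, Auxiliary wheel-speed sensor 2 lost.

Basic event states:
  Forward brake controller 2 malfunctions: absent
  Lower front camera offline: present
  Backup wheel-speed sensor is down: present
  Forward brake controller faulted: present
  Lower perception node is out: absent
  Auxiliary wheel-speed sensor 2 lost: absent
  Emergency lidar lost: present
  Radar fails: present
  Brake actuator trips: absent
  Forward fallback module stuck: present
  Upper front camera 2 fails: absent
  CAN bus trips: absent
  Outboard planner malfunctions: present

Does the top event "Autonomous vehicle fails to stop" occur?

Yes

Fallback branch down [OR]: Backup wheel-speed sensor is down=occurs, Lower perception node is out=not → at least one input occurs → occurs.
Planning chain lost [AND]: Lower front camera offline=occurs, Forward brake controller faulted=occurs, Fallback branch down=occurs → all inputs occur → occurs.
Actuation path down [OR]: Forward fallback module stuck=occurs, Emergency lidar lost=occurs → at least one input occurs → occurs.
Perception stack lost [AND]: Actuation path down=occurs, Outboard planner malfunctions=occurs, Radar fails=occurs, CAN bus trips=not → not all inputs occur → does not occur.
Redundant channel down [OR]: Brake actuator trips=not, Perception stack lost=not, Upper front camera 2 fails=not → no input occurs → does not occur.
Autonomous vehicle fails to stop [OR]: Planning chain lost=occurs, Redundant channel down=not, Forward brake controller 2 malfunctions=not, Auxiliary wheel-speed sensor 2 lost=not → at least one input occurs → occurs.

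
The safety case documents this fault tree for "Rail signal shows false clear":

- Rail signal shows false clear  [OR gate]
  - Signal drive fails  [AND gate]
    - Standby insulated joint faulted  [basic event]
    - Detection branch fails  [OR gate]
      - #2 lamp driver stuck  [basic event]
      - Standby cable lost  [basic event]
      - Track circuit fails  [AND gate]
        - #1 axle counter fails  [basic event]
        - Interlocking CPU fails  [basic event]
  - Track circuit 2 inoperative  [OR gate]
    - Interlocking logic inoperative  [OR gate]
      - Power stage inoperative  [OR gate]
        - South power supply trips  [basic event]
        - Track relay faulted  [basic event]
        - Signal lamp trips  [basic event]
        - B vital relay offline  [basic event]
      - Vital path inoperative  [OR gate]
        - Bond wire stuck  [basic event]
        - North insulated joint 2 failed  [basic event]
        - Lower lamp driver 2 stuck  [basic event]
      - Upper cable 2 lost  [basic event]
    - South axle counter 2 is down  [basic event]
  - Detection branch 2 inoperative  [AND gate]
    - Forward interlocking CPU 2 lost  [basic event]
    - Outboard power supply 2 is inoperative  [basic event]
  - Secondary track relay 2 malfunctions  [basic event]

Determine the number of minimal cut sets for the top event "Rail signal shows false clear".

Track circuit fails [AND]: one cut set from each child combined → 1 × 1 = 1 cut set(s).
Detection branch fails [OR]: union of children's cut sets → 3 cut set(s).
Signal drive fails [AND]: one cut set from each child combined → 1 × 3 = 3 cut set(s).
Power stage inoperative [OR]: union of children's cut sets → 4 cut set(s).
Vital path inoperative [OR]: union of children's cut sets → 3 cut set(s).
Interlocking logic inoperative [OR]: union of children's cut sets → 8 cut set(s).
Track circuit 2 inoperative [OR]: union of children's cut sets → 9 cut set(s).
Detection branch 2 inoperative [AND]: one cut set from each child combined → 1 × 1 = 1 cut set(s).
Rail signal shows false clear [OR]: union of children's cut sets → 14 cut set(s).

14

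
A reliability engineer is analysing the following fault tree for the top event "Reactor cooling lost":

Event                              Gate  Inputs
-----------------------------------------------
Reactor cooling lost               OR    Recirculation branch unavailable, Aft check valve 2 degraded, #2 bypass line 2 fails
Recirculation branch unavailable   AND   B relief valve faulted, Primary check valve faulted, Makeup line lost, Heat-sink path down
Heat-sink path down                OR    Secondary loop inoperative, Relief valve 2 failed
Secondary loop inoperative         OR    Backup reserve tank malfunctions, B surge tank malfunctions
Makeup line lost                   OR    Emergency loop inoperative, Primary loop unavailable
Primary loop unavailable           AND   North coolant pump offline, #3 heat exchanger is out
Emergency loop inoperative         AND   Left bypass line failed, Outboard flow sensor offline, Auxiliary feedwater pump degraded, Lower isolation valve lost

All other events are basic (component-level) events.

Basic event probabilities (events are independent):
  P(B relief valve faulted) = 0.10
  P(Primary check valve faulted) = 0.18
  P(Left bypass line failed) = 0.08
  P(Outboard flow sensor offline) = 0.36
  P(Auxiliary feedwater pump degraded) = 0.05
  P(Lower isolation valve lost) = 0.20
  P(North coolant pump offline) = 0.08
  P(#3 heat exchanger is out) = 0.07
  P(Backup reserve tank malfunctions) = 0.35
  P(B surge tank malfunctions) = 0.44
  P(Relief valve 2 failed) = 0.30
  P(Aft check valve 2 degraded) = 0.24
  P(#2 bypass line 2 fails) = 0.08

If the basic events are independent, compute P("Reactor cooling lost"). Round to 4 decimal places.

P(Emergency loop inoperative) [AND] = 0.08 × 0.36 × 0.05 × 0.20 = 0.000288
P(Primary loop unavailable) [AND] = 0.08 × 0.07 = 0.005600
P(Makeup line lost) [OR] = 1 − (1−0.000288) × (1−0.005600) = 0.005886
P(Secondary loop inoperative) [OR] = 1 − (1−0.35) × (1−0.44) = 0.636000
P(Heat-sink path down) [OR] = 1 − (1−0.636000) × (1−0.30) = 0.745200
P(Recirculation branch unavailable) [AND] = 0.10 × 0.18 × 0.005886 × 0.745200 = 0.000079
P(Reactor cooling lost) [OR] = 1 − (1−0.000079) × (1−0.24) × (1−0.08) = 0.300855
Rounded to 4 decimal places: P(Reactor cooling lost) ≈ 0.3009.

0.3009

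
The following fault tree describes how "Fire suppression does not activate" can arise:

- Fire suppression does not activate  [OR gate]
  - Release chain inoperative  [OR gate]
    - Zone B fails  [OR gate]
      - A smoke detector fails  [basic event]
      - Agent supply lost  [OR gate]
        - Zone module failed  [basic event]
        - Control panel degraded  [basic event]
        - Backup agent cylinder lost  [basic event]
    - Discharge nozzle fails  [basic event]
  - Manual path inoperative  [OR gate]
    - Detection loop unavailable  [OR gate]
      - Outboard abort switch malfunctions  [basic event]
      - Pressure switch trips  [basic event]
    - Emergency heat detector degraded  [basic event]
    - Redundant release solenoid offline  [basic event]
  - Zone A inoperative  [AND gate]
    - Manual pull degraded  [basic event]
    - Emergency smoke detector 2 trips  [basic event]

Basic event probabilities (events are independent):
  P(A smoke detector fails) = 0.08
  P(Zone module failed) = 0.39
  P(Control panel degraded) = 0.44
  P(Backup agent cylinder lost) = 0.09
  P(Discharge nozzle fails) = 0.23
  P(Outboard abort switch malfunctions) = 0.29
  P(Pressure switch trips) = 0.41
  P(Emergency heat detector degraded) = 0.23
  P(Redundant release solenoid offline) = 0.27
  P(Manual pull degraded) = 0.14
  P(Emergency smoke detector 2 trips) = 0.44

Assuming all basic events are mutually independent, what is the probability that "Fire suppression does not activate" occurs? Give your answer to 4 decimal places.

P(Agent supply lost) [OR] = 1 − (1−0.39) × (1−0.44) × (1−0.09) = 0.689144
P(Zone B fails) [OR] = 1 − (1−0.08) × (1−0.689144) = 0.714012
P(Release chain inoperative) [OR] = 1 − (1−0.714012) × (1−0.23) = 0.779789
P(Detection loop unavailable) [OR] = 1 − (1−0.29) × (1−0.41) = 0.581100
P(Manual path inoperative) [OR] = 1 − (1−0.581100) × (1−0.23) × (1−0.27) = 0.764536
P(Zone A inoperative) [AND] = 0.14 × 0.44 = 0.061600
P(Fire suppression does not activate) [OR] = 1 − (1−0.779789) × (1−0.764536) × (1−0.061600) = 0.951342
Rounded to 4 decimal places: P(Fire suppression does not activate) ≈ 0.9513.

0.9513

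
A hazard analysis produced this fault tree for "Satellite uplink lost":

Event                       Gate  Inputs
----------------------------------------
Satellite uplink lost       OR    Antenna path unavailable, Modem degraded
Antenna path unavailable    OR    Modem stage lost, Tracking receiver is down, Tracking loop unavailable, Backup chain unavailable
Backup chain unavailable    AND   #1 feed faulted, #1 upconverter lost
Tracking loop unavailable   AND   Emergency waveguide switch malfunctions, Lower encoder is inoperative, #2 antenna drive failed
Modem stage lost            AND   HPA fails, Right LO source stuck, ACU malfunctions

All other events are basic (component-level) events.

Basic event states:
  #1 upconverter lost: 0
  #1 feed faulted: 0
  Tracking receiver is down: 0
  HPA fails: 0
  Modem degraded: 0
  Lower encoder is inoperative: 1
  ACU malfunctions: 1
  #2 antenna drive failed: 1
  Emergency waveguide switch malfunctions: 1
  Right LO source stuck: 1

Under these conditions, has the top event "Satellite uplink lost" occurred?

Yes

Modem stage lost [AND]: HPA fails=not, Right LO source stuck=occurs, ACU malfunctions=occurs → not all inputs occur → does not occur.
Tracking loop unavailable [AND]: Emergency waveguide switch malfunctions=occurs, Lower encoder is inoperative=occurs, #2 antenna drive failed=occurs → all inputs occur → occurs.
Backup chain unavailable [AND]: #1 feed faulted=not, #1 upconverter lost=not → not all inputs occur → does not occur.
Antenna path unavailable [OR]: Modem stage lost=not, Tracking receiver is down=not, Tracking loop unavailable=occurs, Backup chain unavailable=not → at least one input occurs → occurs.
Satellite uplink lost [OR]: Antenna path unavailable=occurs, Modem degraded=not → at least one input occurs → occurs.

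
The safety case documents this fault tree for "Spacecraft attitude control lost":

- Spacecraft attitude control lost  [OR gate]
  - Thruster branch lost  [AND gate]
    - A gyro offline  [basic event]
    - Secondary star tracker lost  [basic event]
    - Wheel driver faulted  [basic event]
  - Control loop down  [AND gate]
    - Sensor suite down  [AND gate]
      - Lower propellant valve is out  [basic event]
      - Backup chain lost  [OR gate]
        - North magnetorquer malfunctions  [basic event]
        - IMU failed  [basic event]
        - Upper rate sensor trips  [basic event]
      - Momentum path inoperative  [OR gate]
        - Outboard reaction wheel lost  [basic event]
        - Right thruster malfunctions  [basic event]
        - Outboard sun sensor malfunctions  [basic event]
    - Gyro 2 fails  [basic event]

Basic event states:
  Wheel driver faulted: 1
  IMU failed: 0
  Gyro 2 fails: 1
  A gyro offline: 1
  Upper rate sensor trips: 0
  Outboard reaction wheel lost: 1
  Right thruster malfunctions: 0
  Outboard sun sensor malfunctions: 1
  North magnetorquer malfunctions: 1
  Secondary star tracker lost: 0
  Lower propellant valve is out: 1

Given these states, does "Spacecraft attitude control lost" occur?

Thruster branch lost [AND]: A gyro offline=occurs, Secondary star tracker lost=not, Wheel driver faulted=occurs → not all inputs occur → does not occur.
Backup chain lost [OR]: North magnetorquer malfunctions=occurs, IMU failed=not, Upper rate sensor trips=not → at least one input occurs → occurs.
Momentum path inoperative [OR]: Outboard reaction wheel lost=occurs, Right thruster malfunctions=not, Outboard sun sensor malfunctions=occurs → at least one input occurs → occurs.
Sensor suite down [AND]: Lower propellant valve is out=occurs, Backup chain lost=occurs, Momentum path inoperative=occurs → all inputs occur → occurs.
Control loop down [AND]: Sensor suite down=occurs, Gyro 2 fails=occurs → all inputs occur → occurs.
Spacecraft attitude control lost [OR]: Thruster branch lost=not, Control loop down=occurs → at least one input occurs → occurs.

Yes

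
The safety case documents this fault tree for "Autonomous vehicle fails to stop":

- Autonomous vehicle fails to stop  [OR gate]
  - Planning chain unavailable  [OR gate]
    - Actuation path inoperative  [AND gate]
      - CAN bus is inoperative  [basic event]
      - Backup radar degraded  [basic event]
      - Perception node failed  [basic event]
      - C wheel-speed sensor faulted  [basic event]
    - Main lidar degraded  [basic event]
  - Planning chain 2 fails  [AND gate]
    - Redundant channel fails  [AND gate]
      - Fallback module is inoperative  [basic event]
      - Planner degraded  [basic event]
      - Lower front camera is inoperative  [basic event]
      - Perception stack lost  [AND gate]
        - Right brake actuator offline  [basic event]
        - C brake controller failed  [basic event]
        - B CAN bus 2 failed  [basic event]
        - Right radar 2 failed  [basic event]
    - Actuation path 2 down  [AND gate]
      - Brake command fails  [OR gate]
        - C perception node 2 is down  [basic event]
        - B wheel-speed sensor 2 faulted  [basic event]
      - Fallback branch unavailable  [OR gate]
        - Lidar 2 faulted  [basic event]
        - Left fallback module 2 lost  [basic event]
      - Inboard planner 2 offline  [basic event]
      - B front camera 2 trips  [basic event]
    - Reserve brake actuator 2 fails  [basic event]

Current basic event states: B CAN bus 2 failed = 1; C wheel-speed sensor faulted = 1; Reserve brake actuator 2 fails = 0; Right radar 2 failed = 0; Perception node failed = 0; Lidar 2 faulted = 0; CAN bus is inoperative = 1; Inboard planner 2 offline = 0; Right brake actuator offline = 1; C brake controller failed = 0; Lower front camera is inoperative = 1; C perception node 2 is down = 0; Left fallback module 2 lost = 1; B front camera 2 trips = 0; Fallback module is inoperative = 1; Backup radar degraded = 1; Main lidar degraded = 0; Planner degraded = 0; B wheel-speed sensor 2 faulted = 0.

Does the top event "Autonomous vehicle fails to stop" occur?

No

Actuation path inoperative [AND]: CAN bus is inoperative=occurs, Backup radar degraded=occurs, Perception node failed=not, C wheel-speed sensor faulted=occurs → not all inputs occur → does not occur.
Planning chain unavailable [OR]: Actuation path inoperative=not, Main lidar degraded=not → no input occurs → does not occur.
Perception stack lost [AND]: Right brake actuator offline=occurs, C brake controller failed=not, B CAN bus 2 failed=occurs, Right radar 2 failed=not → not all inputs occur → does not occur.
Redundant channel fails [AND]: Fallback module is inoperative=occurs, Planner degraded=not, Lower front camera is inoperative=occurs, Perception stack lost=not → not all inputs occur → does not occur.
Brake command fails [OR]: C perception node 2 is down=not, B wheel-speed sensor 2 faulted=not → no input occurs → does not occur.
Fallback branch unavailable [OR]: Lidar 2 faulted=not, Left fallback module 2 lost=occurs → at least one input occurs → occurs.
Actuation path 2 down [AND]: Brake command fails=not, Fallback branch unavailable=occurs, Inboard planner 2 offline=not, B front camera 2 trips=not → not all inputs occur → does not occur.
Planning chain 2 fails [AND]: Redundant channel fails=not, Actuation path 2 down=not, Reserve brake actuator 2 fails=not → not all inputs occur → does not occur.
Autonomous vehicle fails to stop [OR]: Planning chain unavailable=not, Planning chain 2 fails=not → no input occurs → does not occur.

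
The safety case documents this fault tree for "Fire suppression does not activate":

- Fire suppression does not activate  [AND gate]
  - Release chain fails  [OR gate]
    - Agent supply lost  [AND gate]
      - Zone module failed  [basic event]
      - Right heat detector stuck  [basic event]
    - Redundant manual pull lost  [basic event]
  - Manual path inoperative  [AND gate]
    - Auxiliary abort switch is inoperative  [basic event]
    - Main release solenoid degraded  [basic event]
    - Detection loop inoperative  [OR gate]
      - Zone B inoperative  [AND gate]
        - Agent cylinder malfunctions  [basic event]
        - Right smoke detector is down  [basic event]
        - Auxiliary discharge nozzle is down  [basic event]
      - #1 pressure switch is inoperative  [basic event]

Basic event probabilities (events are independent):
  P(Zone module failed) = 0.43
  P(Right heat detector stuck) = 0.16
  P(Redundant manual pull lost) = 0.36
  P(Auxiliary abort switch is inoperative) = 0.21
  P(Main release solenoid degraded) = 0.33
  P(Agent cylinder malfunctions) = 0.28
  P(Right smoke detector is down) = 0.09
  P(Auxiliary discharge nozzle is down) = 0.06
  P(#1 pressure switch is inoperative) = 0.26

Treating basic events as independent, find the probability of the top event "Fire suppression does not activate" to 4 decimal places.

0.0073

P(Agent supply lost) [AND] = 0.43 × 0.16 = 0.068800
P(Release chain fails) [OR] = 1 − (1−0.068800) × (1−0.36) = 0.404032
P(Zone B inoperative) [AND] = 0.28 × 0.09 × 0.06 = 0.001512
P(Detection loop inoperative) [OR] = 1 − (1−0.001512) × (1−0.26) = 0.261119
P(Manual path inoperative) [AND] = 0.21 × 0.33 × 0.261119 = 0.018096
P(Fire suppression does not activate) [AND] = 0.404032 × 0.018096 = 0.007311
Rounded to 4 decimal places: P(Fire suppression does not activate) ≈ 0.0073.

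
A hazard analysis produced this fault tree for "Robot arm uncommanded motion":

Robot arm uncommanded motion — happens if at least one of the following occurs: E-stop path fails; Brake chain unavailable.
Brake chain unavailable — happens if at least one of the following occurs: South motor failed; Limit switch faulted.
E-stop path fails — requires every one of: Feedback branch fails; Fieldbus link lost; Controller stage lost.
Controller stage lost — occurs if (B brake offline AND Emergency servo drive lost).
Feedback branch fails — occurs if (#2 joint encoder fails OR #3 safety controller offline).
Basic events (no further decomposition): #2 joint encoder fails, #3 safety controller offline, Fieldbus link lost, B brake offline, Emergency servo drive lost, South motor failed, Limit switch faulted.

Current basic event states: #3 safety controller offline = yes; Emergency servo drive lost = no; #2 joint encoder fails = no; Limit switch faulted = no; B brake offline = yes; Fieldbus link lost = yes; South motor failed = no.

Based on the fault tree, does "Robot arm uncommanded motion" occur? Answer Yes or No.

No

Feedback branch fails [OR]: #2 joint encoder fails=not, #3 safety controller offline=occurs → at least one input occurs → occurs.
Controller stage lost [AND]: B brake offline=occurs, Emergency servo drive lost=not → not all inputs occur → does not occur.
E-stop path fails [AND]: Feedback branch fails=occurs, Fieldbus link lost=occurs, Controller stage lost=not → not all inputs occur → does not occur.
Brake chain unavailable [OR]: South motor failed=not, Limit switch faulted=not → no input occurs → does not occur.
Robot arm uncommanded motion [OR]: E-stop path fails=not, Brake chain unavailable=not → no input occurs → does not occur.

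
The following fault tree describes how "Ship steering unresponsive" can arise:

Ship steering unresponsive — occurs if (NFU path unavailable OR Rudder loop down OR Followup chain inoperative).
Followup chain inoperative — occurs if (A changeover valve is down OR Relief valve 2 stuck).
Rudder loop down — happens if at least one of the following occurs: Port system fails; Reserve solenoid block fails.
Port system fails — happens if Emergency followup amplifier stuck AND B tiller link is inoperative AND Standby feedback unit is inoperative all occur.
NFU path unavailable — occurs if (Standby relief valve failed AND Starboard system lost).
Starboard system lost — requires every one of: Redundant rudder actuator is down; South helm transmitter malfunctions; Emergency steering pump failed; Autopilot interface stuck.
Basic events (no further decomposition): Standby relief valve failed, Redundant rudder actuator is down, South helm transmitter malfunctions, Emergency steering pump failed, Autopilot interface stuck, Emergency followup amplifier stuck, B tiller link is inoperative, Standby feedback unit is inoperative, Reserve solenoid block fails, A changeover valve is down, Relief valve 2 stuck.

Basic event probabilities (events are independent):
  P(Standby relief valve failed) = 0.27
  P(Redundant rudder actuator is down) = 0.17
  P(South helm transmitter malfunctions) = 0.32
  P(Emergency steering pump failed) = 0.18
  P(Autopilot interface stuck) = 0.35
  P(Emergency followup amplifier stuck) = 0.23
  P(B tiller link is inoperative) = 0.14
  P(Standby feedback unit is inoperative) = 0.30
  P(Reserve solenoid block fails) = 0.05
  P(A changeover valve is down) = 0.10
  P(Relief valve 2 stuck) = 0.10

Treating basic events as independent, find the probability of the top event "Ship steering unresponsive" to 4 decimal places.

0.2386

P(Starboard system lost) [AND] = 0.17 × 0.32 × 0.18 × 0.35 = 0.003427
P(NFU path unavailable) [AND] = 0.27 × 0.003427 = 0.000925
P(Port system fails) [AND] = 0.23 × 0.14 × 0.30 = 0.009660
P(Rudder loop down) [OR] = 1 − (1−0.009660) × (1−0.05) = 0.059177
P(Followup chain inoperative) [OR] = 1 − (1−0.10) × (1−0.10) = 0.190000
P(Ship steering unresponsive) [OR] = 1 − (1−0.000925) × (1−0.059177) × (1−0.190000) = 0.238638
Rounded to 4 decimal places: P(Ship steering unresponsive) ≈ 0.2386.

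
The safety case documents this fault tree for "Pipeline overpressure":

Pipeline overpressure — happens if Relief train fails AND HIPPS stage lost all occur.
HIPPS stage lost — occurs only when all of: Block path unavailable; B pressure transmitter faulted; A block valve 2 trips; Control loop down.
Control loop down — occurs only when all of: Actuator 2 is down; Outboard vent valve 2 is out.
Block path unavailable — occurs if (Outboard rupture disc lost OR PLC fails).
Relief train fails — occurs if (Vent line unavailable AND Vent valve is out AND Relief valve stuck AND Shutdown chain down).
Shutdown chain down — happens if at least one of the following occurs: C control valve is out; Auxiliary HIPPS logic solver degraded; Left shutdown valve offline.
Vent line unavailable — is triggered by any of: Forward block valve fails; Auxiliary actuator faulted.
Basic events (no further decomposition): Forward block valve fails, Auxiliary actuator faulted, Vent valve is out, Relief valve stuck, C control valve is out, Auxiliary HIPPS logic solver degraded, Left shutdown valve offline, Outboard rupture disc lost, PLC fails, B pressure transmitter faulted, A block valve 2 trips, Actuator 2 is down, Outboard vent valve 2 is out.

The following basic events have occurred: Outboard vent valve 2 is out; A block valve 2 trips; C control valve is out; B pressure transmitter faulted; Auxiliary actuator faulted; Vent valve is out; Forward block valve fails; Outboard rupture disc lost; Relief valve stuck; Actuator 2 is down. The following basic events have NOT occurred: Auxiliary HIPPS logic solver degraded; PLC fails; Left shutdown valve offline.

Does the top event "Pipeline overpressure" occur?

Yes

Vent line unavailable [OR]: Forward block valve fails=occurs, Auxiliary actuator faulted=occurs → at least one input occurs → occurs.
Shutdown chain down [OR]: C control valve is out=occurs, Auxiliary HIPPS logic solver degraded=not, Left shutdown valve offline=not → at least one input occurs → occurs.
Relief train fails [AND]: Vent line unavailable=occurs, Vent valve is out=occurs, Relief valve stuck=occurs, Shutdown chain down=occurs → all inputs occur → occurs.
Block path unavailable [OR]: Outboard rupture disc lost=occurs, PLC fails=not → at least one input occurs → occurs.
Control loop down [AND]: Actuator 2 is down=occurs, Outboard vent valve 2 is out=occurs → all inputs occur → occurs.
HIPPS stage lost [AND]: Block path unavailable=occurs, B pressure transmitter faulted=occurs, A block valve 2 trips=occurs, Control loop down=occurs → all inputs occur → occurs.
Pipeline overpressure [AND]: Relief train fails=occurs, HIPPS stage lost=occurs → all inputs occur → occurs.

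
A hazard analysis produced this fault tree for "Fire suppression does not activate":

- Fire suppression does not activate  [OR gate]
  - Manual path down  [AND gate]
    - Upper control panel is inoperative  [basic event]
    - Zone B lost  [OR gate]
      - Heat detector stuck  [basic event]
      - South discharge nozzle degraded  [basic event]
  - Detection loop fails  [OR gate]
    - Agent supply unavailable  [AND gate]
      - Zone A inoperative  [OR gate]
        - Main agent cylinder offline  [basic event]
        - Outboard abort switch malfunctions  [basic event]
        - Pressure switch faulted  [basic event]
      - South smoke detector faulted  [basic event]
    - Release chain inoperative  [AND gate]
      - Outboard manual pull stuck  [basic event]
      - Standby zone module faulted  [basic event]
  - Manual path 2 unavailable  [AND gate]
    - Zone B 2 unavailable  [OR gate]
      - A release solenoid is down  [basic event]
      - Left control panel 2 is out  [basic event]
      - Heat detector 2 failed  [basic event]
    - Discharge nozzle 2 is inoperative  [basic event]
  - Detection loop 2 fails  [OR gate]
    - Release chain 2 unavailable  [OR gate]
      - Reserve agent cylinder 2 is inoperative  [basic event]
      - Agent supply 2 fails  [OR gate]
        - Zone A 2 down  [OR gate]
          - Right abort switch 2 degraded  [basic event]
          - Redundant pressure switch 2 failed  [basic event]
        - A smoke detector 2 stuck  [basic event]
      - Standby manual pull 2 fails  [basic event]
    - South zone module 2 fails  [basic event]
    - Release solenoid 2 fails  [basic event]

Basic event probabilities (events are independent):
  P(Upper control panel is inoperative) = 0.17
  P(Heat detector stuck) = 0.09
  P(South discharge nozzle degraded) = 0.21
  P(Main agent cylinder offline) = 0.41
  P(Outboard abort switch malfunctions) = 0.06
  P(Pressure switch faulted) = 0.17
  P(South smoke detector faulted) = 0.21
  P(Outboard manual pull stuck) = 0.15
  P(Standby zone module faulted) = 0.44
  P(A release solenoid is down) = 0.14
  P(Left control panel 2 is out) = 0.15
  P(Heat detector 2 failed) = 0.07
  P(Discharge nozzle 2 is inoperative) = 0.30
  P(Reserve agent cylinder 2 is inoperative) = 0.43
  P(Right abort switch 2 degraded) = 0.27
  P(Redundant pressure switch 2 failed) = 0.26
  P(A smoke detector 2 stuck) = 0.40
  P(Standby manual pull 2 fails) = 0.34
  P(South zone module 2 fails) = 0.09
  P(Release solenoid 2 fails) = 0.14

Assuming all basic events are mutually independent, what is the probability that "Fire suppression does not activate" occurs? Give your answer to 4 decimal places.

0.9320

P(Zone B lost) [OR] = 1 − (1−0.09) × (1−0.21) = 0.281100
P(Manual path down) [AND] = 0.17 × 0.281100 = 0.047787
P(Zone A inoperative) [OR] = 1 − (1−0.41) × (1−0.06) × (1−0.17) = 0.539682
P(Agent supply unavailable) [AND] = 0.539682 × 0.21 = 0.113333
P(Release chain inoperative) [AND] = 0.15 × 0.44 = 0.066000
P(Detection loop fails) [OR] = 1 − (1−0.113333) × (1−0.066000) = 0.171853
P(Zone B 2 unavailable) [OR] = 1 − (1−0.14) × (1−0.15) × (1−0.07) = 0.320170
P(Manual path 2 unavailable) [AND] = 0.320170 × 0.30 = 0.096051
P(Zone A 2 down) [OR] = 1 − (1−0.27) × (1−0.26) = 0.459800
P(Agent supply 2 fails) [OR] = 1 − (1−0.459800) × (1−0.40) = 0.675880
P(Release chain 2 unavailable) [OR] = 1 − (1−0.43) × (1−0.675880) × (1−0.34) = 0.878066
P(Detection loop 2 fails) [OR] = 1 − (1−0.878066) × (1−0.09) × (1−0.14) = 0.904574
P(Fire suppression does not activate) [OR] = 1 − (1−0.047787) × (1−0.171853) × (1−0.096051) × (1−0.904574) = 0.931978
Rounded to 4 decimal places: P(Fire suppression does not activate) ≈ 0.9320.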